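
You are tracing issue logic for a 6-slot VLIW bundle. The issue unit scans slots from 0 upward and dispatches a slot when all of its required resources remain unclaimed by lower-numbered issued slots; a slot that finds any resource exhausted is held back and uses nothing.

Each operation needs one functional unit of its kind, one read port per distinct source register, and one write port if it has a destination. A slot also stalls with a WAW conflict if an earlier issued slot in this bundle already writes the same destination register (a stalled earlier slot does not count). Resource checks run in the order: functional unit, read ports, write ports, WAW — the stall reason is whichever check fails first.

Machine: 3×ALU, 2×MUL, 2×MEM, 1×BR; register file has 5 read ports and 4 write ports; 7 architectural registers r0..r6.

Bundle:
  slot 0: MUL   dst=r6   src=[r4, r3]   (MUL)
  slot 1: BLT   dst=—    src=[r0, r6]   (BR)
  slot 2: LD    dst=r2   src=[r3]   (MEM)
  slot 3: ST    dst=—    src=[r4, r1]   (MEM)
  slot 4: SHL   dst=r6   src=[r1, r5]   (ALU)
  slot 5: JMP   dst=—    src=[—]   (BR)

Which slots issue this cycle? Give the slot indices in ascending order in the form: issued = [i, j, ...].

slot 0 (MUL): ISSUE — free A3,Mu1,Ld2,B1 rp3 wp3
slot 1 (BR): ISSUE — free A3,Mu1,Ld2,B0 rp1 wp3
slot 2 (MEM): ISSUE — free A3,Mu1,Ld1,B0 rp0 wp2
slot 3 (MEM): stall RD_PORT — free A3,Mu1,Ld1,B0 rp0 wp2
slot 4 (ALU): stall RD_PORT — free A3,Mu1,Ld1,B0 rp0 wp2
slot 5 (BR): stall FU — free A3,Mu1,Ld1,B0 rp0 wp2

issued = [0, 1, 2]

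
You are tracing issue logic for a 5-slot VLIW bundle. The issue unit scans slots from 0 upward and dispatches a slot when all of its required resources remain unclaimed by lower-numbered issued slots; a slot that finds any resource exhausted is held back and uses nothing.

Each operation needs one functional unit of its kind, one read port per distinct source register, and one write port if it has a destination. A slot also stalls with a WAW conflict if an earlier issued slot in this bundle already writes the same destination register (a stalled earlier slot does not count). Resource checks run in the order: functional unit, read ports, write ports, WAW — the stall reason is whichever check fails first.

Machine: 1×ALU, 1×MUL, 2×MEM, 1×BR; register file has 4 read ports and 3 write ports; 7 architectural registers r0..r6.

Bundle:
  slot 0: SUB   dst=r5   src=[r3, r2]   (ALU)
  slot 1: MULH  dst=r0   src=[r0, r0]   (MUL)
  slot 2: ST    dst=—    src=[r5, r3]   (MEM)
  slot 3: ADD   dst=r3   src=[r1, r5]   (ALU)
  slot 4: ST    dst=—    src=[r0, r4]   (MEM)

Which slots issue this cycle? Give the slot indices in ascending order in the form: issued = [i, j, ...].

(0) want 1×ALU +2rd +1wr — yes → AL0|MU1|ME2|BR1|rd2|wr2
(1) want 1×MUL +1rd +1wr — yes → AL0|MU0|ME2|BR1|rd1|wr1
(2) want 1×MEM +2rd +0wr — RD_PORT → AL0|MU0|ME2|BR1|rd1|wr1
(3) want 1×ALU +2rd +1wr — FU → AL0|MU0|ME2|BR1|rd1|wr1
(4) want 1×MEM +2rd +0wr — RD_PORT → AL0|MU0|ME2|BR1|rd1|wr1

issued = [0, 1]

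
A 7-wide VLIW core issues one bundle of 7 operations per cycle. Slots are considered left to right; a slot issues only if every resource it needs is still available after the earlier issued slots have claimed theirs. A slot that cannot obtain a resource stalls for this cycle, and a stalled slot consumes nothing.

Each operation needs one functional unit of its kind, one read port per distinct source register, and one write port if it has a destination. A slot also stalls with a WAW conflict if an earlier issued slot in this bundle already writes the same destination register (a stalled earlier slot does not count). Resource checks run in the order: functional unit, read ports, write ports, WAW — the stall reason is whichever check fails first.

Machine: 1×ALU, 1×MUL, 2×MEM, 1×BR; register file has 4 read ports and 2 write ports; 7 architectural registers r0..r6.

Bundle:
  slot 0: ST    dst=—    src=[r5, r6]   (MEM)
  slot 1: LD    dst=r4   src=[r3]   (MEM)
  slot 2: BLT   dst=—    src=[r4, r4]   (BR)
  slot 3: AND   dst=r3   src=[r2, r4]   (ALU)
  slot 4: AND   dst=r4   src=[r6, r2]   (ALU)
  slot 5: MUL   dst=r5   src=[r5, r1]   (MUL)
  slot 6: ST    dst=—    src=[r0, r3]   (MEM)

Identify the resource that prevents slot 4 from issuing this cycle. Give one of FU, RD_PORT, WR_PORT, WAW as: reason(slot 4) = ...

reason(slot 4) = RD_PORT

[0] MEM needs rd=2 wr=0: ok; after: ALU=1 MUL=1 MEM=1 BR=1, R=2, W=2
[1] MEM needs rd=1 wr=1: ok; after: ALU=1 MUL=1 MEM=0 BR=1, R=1, W=1
[2] BR needs rd=1 wr=0: ok; after: ALU=1 MUL=1 MEM=0 BR=0, R=0, W=1
[3] ALU needs rd=2 wr=1: RD_PORT; after: ALU=1 MUL=1 MEM=0 BR=0, R=0, W=1
[4] ALU needs rd=2 wr=1: RD_PORT; after: ALU=1 MUL=1 MEM=0 BR=0, R=0, W=1
[5] MUL needs rd=2 wr=1: RD_PORT; after: ALU=1 MUL=1 MEM=0 BR=0, R=0, W=1
[6] MEM needs rd=2 wr=0: FU; after: ALU=1 MUL=1 MEM=0 BR=0, R=0, W=1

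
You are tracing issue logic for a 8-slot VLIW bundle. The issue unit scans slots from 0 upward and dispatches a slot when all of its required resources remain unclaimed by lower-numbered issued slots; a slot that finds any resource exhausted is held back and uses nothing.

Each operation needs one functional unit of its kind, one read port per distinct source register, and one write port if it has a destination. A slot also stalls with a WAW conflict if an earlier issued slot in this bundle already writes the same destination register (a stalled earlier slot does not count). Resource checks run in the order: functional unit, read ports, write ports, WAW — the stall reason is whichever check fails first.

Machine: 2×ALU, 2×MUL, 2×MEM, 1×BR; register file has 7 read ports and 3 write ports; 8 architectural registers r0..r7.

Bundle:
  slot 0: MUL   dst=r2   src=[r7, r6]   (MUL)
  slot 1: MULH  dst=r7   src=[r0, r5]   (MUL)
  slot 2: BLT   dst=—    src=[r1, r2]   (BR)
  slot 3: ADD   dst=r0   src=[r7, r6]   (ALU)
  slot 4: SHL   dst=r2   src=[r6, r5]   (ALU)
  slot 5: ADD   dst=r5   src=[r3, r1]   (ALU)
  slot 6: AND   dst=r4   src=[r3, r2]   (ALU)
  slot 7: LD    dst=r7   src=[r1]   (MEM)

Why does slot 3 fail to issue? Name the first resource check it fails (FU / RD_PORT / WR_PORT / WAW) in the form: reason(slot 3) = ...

reason(slot 3) = RD_PORT

#0 MUL src=r7,r6 dispatched  <A:2 Mu:1 Ld:2 B:1 rd:5 wr:2>
#1 MUL src=r0,r5 dispatched  <A:2 Mu:0 Ld:2 B:1 rd:3 wr:1>
#2 BR src=r1,r2 dispatched  <A:2 Mu:0 Ld:2 B:0 rd:1 wr:1>
#3 ALU src=r7,r6 held:RD_PORT  <A:2 Mu:0 Ld:2 B:0 rd:1 wr:1>
#4 ALU src=r6,r5 held:RD_PORT  <A:2 Mu:0 Ld:2 B:0 rd:1 wr:1>
#5 ALU src=r3,r1 held:RD_PORT  <A:2 Mu:0 Ld:2 B:0 rd:1 wr:1>
#6 ALU src=r3,r2 held:RD_PORT  <A:2 Mu:0 Ld:2 B:0 rd:1 wr:1>
#7 MEM src=r1 held:WAW  <A:2 Mu:0 Ld:2 B:0 rd:1 wr:1>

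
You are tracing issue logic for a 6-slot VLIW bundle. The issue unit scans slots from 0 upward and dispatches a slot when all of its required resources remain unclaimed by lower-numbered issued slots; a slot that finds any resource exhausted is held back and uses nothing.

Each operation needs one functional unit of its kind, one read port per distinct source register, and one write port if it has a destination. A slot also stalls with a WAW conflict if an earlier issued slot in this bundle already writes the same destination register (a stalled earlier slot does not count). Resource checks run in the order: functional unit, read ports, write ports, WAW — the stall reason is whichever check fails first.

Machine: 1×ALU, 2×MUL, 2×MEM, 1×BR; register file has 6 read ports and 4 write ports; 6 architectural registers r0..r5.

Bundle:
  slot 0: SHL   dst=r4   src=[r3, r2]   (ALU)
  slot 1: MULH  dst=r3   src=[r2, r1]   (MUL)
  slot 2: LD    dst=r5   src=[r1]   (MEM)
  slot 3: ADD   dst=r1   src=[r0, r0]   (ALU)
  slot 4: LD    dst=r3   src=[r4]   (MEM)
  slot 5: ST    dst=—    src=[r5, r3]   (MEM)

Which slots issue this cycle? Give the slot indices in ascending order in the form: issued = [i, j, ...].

(0) want 1×ALU +2rd +1wr — yes → AL0|MU2|ME2|BR1|rd4|wr3
(1) want 1×MUL +2rd +1wr — yes → AL0|MU1|ME2|BR1|rd2|wr2
(2) want 1×MEM +1rd +1wr — yes → AL0|MU1|ME1|BR1|rd1|wr1
(3) want 1×ALU +1rd +1wr — FU → AL0|MU1|ME1|BR1|rd1|wr1
(4) want 1×MEM +1rd +1wr — WAW → AL0|MU1|ME1|BR1|rd1|wr1
(5) want 1×MEM +2rd +0wr — RD_PORT → AL0|MU1|ME1|BR1|rd1|wr1

issued = [0, 1, 2]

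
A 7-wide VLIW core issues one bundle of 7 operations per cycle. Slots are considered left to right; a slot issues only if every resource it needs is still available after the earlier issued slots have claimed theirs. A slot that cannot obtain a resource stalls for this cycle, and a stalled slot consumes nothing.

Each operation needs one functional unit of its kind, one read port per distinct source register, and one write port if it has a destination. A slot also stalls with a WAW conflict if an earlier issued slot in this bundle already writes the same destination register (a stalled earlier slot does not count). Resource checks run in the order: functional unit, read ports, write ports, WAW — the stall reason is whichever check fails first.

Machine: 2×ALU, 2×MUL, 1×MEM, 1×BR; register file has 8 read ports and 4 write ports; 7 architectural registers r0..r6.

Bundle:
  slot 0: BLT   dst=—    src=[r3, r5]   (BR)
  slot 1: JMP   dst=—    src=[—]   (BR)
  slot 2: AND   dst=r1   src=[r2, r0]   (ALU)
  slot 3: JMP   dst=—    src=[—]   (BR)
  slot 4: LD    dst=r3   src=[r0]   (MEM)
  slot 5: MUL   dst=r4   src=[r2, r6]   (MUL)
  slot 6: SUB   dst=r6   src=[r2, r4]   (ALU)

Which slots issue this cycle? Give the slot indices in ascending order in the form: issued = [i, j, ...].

(0) want 1×BR +2rd +0wr — yes → AL2|MU2|ME1|BR0|rd6|wr4
(1) want 1×BR +0rd +0wr — FU → AL2|MU2|ME1|BR0|rd6|wr4
(2) want 1×ALU +2rd +1wr — yes → AL1|MU2|ME1|BR0|rd4|wr3
(3) want 1×BR +0rd +0wr — FU → AL1|MU2|ME1|BR0|rd4|wr3
(4) want 1×MEM +1rd +1wr — yes → AL1|MU2|ME0|BR0|rd3|wr2
(5) want 1×MUL +2rd +1wr — yes → AL1|MU1|ME0|BR0|rd1|wr1
(6) want 1×ALU +2rd +1wr — RD_PORT → AL1|MU1|ME0|BR0|rd1|wr1

issued = [0, 2, 4, 5]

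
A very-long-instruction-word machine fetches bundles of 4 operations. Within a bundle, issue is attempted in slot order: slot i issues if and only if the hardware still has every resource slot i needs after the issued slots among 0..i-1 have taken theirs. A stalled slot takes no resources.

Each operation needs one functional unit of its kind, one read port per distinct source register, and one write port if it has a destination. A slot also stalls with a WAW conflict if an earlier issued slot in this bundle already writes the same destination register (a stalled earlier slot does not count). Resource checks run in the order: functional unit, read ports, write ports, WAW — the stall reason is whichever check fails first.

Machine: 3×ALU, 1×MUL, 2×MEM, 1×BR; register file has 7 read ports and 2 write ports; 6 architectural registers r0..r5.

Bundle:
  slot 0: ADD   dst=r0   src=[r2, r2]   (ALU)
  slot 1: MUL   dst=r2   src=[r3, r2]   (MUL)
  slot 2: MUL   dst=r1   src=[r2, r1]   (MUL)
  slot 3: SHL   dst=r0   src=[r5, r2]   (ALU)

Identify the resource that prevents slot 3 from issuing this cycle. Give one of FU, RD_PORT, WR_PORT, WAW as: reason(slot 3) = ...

(0) want 1×ALU +1rd +1wr — yes → AL2|MU1|ME2|BR1|rd6|wr1
(1) want 1×MUL +2rd +1wr — yes → AL2|MU0|ME2|BR1|rd4|wr0
(2) want 1×MUL +2rd +1wr — FU → AL2|MU0|ME2|BR1|rd4|wr0
(3) want 1×ALU +2rd +1wr — WR_PORT → AL2|MU0|ME2|BR1|rd4|wr0

reason(slot 3) = WR_PORT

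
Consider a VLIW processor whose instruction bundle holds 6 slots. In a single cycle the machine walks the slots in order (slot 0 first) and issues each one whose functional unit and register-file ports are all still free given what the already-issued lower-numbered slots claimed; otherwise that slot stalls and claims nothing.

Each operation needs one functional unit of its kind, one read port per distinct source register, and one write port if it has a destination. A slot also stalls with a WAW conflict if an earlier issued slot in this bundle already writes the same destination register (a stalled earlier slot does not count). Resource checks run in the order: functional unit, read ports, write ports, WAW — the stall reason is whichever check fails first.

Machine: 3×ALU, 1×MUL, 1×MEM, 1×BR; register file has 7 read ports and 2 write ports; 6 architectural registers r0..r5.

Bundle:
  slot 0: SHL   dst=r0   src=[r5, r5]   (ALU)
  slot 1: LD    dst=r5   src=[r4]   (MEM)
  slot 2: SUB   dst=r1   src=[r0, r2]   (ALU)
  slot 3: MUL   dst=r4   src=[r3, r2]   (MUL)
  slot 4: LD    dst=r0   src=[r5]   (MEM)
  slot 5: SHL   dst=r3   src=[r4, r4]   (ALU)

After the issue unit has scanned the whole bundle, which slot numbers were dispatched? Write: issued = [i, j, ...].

(0) want 1×ALU +1rd +1wr — yes → AL2|MU1|ME1|BR1|rd6|wr1
(1) want 1×MEM +1rd +1wr — yes → AL2|MU1|ME0|BR1|rd5|wr0
(2) want 1×ALU +2rd +1wr — WR_PORT → AL2|MU1|ME0|BR1|rd5|wr0
(3) want 1×MUL +2rd +1wr — WR_PORT → AL2|MU1|ME0|BR1|rd5|wr0
(4) want 1×MEM +1rd +1wr — FU → AL2|MU1|ME0|BR1|rd5|wr0
(5) want 1×ALU +1rd +1wr — WR_PORT → AL2|MU1|ME0|BR1|rd5|wr0

issued = [0, 1]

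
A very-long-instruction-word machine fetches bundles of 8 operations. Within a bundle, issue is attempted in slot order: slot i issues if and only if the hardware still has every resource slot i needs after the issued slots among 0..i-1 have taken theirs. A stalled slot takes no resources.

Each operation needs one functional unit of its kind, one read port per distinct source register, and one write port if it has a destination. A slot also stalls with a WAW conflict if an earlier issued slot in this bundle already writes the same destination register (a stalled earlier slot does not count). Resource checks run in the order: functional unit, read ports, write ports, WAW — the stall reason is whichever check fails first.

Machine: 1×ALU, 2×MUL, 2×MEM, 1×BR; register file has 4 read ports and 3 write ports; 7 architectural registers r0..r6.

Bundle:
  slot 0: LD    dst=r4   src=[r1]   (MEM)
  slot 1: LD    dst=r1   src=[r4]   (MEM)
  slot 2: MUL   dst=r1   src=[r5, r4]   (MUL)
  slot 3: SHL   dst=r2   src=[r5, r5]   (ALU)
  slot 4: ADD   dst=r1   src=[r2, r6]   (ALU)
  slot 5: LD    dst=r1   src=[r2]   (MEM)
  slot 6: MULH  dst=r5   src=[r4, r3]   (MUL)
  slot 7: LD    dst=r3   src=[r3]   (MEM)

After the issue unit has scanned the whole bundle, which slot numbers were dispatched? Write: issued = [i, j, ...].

[0] MEM needs rd=1 wr=1: ok; after: ALU=1 MUL=2 MEM=1 BR=1, R=3, W=2
[1] MEM needs rd=1 wr=1: ok; after: ALU=1 MUL=2 MEM=0 BR=1, R=2, W=1
[2] MUL needs rd=2 wr=1: WAW; after: ALU=1 MUL=2 MEM=0 BR=1, R=2, W=1
[3] ALU needs rd=1 wr=1: ok; after: ALU=0 MUL=2 MEM=0 BR=1, R=1, W=0
[4] ALU needs rd=2 wr=1: FU; after: ALU=0 MUL=2 MEM=0 BR=1, R=1, W=0
[5] MEM needs rd=1 wr=1: FU; after: ALU=0 MUL=2 MEM=0 BR=1, R=1, W=0
[6] MUL needs rd=2 wr=1: RD_PORT; after: ALU=0 MUL=2 MEM=0 BR=1, R=1, W=0
[7] MEM needs rd=1 wr=1: FU; after: ALU=0 MUL=2 MEM=0 BR=1, R=1, W=0

issued = [0, 1, 3]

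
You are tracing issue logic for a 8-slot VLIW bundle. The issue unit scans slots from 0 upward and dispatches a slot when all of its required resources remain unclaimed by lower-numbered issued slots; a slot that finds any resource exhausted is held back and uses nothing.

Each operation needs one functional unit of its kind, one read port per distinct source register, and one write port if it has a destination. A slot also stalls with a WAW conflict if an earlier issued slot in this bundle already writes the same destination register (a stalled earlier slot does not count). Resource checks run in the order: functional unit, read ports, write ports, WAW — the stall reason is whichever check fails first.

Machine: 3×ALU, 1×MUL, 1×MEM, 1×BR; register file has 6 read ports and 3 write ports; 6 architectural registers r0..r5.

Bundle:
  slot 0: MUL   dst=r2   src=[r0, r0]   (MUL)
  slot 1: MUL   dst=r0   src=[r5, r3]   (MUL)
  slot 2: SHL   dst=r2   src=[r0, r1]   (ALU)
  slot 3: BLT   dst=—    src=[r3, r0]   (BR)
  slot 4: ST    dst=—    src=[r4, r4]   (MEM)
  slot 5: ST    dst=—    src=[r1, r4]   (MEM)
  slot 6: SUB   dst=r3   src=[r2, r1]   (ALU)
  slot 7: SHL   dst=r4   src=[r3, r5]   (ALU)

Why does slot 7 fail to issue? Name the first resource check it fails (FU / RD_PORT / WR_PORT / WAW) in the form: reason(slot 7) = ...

reason(slot 7) = RD_PORT

  0. MUL→r2 ⇒ go  {3A/0Mu/1Ld/1B | 5r 2w}
  1. MUL→r0 ⇒ no(FU)  {3A/0Mu/1Ld/1B | 5r 2w}
  2. ALU→r2 ⇒ no(WAW)  {3A/0Mu/1Ld/1B | 5r 2w}
  3. BR ⇒ go  {3A/0Mu/1Ld/0B | 3r 2w}
  4. MEM ⇒ go  {3A/0Mu/0Ld/0B | 2r 2w}
  5. MEM ⇒ no(FU)  {3A/0Mu/0Ld/0B | 2r 2w}
  6. ALU→r3 ⇒ go  {2A/0Mu/0Ld/0B | 0r 1w}
  7. ALU→r4 ⇒ no(RD_PORT)  {2A/0Mu/0Ld/0B | 0r 1w}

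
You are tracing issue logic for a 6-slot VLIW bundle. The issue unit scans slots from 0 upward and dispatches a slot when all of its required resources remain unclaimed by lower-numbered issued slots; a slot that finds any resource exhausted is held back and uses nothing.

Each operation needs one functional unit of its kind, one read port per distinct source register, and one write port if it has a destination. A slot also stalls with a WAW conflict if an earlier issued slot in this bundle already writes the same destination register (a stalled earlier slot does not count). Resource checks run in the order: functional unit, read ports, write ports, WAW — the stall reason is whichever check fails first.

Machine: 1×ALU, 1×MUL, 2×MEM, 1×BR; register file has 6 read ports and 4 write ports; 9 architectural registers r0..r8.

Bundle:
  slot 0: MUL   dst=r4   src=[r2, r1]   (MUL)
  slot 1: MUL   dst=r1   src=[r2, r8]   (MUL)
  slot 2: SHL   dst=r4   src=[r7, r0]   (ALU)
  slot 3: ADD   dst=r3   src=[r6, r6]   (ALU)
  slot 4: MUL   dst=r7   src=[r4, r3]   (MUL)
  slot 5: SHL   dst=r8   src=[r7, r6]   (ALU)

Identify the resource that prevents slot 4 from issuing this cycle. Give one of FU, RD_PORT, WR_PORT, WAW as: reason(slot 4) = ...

#0 MUL src=r2,r1 dispatched  <A:1 Mu:0 Ld:2 B:1 rd:4 wr:3>
#1 MUL src=r2,r8 held:FU  <A:1 Mu:0 Ld:2 B:1 rd:4 wr:3>
#2 ALU src=r7,r0 held:WAW  <A:1 Mu:0 Ld:2 B:1 rd:4 wr:3>
#3 ALU src=r6,r6 dispatched  <A:0 Mu:0 Ld:2 B:1 rd:3 wr:2>
#4 MUL src=r4,r3 held:FU  <A:0 Mu:0 Ld:2 B:1 rd:3 wr:2>
#5 ALU src=r7,r6 held:FU  <A:0 Mu:0 Ld:2 B:1 rd:3 wr:2>

reason(slot 4) = FU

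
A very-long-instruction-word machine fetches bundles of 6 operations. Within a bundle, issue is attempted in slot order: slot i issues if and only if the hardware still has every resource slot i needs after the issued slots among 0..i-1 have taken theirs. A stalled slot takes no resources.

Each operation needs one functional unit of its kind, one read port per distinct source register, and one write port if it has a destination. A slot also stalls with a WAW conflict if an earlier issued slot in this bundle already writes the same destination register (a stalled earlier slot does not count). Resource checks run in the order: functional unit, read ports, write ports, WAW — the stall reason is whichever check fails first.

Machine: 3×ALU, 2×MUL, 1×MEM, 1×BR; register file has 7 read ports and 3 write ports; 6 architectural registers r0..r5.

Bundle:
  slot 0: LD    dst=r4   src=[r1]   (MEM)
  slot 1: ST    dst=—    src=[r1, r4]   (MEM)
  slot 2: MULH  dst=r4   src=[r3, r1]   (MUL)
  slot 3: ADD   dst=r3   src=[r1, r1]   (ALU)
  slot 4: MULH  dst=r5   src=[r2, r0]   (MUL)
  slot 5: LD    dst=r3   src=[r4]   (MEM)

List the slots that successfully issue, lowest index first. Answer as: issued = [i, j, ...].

#0 MEM src=r1 dispatched  <A:3 Mu:2 Ld:0 B:1 rd:6 wr:2>
#1 MEM src=r1,r4 held:FU  <A:3 Mu:2 Ld:0 B:1 rd:6 wr:2>
#2 MUL src=r3,r1 held:WAW  <A:3 Mu:2 Ld:0 B:1 rd:6 wr:2>
#3 ALU src=r1,r1 dispatched  <A:2 Mu:2 Ld:0 B:1 rd:5 wr:1>
#4 MUL src=r2,r0 dispatched  <A:2 Mu:1 Ld:0 B:1 rd:3 wr:0>
#5 MEM src=r4 held:FU  <A:2 Mu:1 Ld:0 B:1 rd:3 wr:0>

issued = [0, 3, 4]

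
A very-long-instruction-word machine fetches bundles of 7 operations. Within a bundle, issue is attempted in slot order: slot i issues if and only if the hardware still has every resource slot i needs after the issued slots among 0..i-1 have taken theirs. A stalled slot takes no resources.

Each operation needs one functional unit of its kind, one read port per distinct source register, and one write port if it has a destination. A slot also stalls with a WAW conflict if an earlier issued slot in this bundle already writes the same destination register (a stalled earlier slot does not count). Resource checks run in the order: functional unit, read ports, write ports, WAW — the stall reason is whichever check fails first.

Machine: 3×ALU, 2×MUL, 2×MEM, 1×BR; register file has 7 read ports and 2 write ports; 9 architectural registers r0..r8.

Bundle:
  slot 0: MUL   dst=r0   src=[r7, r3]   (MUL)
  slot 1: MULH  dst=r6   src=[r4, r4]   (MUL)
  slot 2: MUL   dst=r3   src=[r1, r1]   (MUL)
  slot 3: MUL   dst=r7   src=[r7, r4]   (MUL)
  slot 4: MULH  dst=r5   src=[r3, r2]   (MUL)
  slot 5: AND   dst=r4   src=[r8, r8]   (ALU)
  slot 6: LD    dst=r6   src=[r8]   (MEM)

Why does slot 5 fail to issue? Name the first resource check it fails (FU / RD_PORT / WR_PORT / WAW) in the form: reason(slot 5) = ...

[0] MUL needs rd=2 wr=1: ok; after: ALU=3 MUL=1 MEM=2 BR=1, R=5, W=1
[1] MUL needs rd=1 wr=1: ok; after: ALU=3 MUL=0 MEM=2 BR=1, R=4, W=0
[2] MUL needs rd=1 wr=1: FU; after: ALU=3 MUL=0 MEM=2 BR=1, R=4, W=0
[3] MUL needs rd=2 wr=1: FU; after: ALU=3 MUL=0 MEM=2 BR=1, R=4, W=0
[4] MUL needs rd=2 wr=1: FU; after: ALU=3 MUL=0 MEM=2 BR=1, R=4, W=0
[5] ALU needs rd=1 wr=1: WR_PORT; after: ALU=3 MUL=0 MEM=2 BR=1, R=4, W=0
[6] MEM needs rd=1 wr=1: WR_PORT; after: ALU=3 MUL=0 MEM=2 BR=1, R=4, W=0

reason(slot 5) = WR_PORT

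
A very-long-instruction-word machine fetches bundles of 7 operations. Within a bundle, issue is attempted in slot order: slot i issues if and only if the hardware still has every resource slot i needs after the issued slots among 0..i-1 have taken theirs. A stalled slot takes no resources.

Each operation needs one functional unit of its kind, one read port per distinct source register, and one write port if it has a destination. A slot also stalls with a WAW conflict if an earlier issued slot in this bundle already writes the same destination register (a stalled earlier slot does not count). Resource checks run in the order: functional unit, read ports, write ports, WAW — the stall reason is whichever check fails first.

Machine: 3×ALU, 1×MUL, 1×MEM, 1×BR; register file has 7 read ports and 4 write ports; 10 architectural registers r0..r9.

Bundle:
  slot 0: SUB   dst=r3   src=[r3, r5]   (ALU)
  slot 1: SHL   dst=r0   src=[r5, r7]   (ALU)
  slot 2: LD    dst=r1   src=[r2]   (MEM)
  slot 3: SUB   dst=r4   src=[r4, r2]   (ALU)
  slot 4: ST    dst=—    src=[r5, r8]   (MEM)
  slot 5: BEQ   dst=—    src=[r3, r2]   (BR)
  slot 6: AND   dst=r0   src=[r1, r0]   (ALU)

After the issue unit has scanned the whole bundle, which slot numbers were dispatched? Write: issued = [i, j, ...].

#0 ALU src=r3,r5 dispatched  <A:2 Mu:1 Ld:1 B:1 rd:5 wr:3>
#1 ALU src=r5,r7 dispatched  <A:1 Mu:1 Ld:1 B:1 rd:3 wr:2>
#2 MEM src=r2 dispatched  <A:1 Mu:1 Ld:0 B:1 rd:2 wr:1>
#3 ALU src=r4,r2 dispatched  <A:0 Mu:1 Ld:0 B:1 rd:0 wr:0>
#4 MEM src=r5,r8 held:FU  <A:0 Mu:1 Ld:0 B:1 rd:0 wr:0>
#5 BR src=r3,r2 held:RD_PORT  <A:0 Mu:1 Ld:0 B:1 rd:0 wr:0>
#6 ALU src=r1,r0 held:FU  <A:0 Mu:1 Ld:0 B:1 rd:0 wr:0>

issued = [0, 1, 2, 3]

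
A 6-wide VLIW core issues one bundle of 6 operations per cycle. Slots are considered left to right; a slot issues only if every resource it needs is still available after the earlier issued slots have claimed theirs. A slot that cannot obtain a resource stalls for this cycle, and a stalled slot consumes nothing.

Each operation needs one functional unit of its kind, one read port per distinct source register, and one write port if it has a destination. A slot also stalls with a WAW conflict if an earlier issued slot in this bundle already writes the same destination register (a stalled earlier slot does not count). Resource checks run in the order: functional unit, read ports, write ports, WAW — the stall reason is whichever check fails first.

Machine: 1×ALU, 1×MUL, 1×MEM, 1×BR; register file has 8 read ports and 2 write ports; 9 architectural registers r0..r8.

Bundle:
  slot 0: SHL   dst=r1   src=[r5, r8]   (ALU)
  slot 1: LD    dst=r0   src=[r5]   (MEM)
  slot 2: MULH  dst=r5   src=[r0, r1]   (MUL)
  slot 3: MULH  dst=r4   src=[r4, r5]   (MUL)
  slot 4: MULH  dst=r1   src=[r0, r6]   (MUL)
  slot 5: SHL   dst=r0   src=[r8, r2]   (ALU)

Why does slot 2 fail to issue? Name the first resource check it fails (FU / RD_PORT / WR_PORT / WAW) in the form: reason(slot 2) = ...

reason(slot 2) = WR_PORT

#0 ALU src=r5,r8 dispatched  <A:0 Mu:1 Ld:1 B:1 rd:6 wr:1>
#1 MEM src=r5 dispatched  <A:0 Mu:1 Ld:0 B:1 rd:5 wr:0>
#2 MUL src=r0,r1 held:WR_PORT  <A:0 Mu:1 Ld:0 B:1 rd:5 wr:0>
#3 MUL src=r4,r5 held:WR_PORT  <A:0 Mu:1 Ld:0 B:1 rd:5 wr:0>
#4 MUL src=r0,r6 held:WR_PORT  <A:0 Mu:1 Ld:0 B:1 rd:5 wr:0>
#5 ALU src=r8,r2 held:FU  <A:0 Mu:1 Ld:0 B:1 rd:5 wr:0>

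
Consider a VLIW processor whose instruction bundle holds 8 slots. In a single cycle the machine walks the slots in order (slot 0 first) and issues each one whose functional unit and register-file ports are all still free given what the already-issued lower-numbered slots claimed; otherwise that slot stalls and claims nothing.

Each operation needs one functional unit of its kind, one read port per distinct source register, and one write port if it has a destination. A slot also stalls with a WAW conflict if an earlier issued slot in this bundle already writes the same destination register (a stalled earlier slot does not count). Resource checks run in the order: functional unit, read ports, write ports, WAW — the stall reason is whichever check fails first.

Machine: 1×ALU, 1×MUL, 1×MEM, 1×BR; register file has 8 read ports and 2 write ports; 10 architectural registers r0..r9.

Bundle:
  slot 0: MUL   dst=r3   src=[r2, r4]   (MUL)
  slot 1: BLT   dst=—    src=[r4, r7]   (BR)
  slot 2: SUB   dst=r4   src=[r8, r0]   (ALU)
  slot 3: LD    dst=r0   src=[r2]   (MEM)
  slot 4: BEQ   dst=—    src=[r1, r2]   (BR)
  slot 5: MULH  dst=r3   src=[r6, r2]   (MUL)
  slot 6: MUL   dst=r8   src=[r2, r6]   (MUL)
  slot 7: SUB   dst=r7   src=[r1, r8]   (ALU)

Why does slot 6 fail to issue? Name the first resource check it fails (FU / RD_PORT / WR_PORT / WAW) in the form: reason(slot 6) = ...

reason(slot 6) = FU

(0) want 1×MUL +2rd +1wr — yes → AL1|MU0|ME1|BR1|rd6|wr1
(1) want 1×BR +2rd +0wr — yes → AL1|MU0|ME1|BR0|rd4|wr1
(2) want 1×ALU +2rd +1wr — yes → AL0|MU0|ME1|BR0|rd2|wr0
(3) want 1×MEM +1rd +1wr — WR_PORT → AL0|MU0|ME1|BR0|rd2|wr0
(4) want 1×BR +2rd +0wr — FU → AL0|MU0|ME1|BR0|rd2|wr0
(5) want 1×MUL +2rd +1wr — FU → AL0|MU0|ME1|BR0|rd2|wr0
(6) want 1×MUL +2rd +1wr — FU → AL0|MU0|ME1|BR0|rd2|wr0
(7) want 1×ALU +2rd +1wr — FU → AL0|MU0|ME1|BR0|rd2|wr0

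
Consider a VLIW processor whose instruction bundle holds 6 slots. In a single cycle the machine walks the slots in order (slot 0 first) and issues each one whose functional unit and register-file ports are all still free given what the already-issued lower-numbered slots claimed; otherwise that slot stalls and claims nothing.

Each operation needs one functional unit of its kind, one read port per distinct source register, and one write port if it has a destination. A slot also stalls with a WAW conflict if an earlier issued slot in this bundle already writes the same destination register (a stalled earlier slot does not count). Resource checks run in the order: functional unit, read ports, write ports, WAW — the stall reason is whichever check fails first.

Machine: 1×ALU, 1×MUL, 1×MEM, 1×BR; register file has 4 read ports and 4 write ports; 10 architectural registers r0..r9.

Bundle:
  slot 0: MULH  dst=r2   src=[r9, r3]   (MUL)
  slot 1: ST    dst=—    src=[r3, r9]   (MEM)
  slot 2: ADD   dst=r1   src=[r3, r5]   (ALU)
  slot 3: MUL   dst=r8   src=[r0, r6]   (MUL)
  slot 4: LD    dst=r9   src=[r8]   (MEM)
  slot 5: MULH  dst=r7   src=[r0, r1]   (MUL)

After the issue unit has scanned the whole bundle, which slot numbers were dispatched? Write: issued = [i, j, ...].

issued = [0, 1]

  0. MUL→r2 ⇒ go  {1A/0Mu/1Ld/1B | 2r 3w}
  1. MEM ⇒ go  {1A/0Mu/0Ld/1B | 0r 3w}
  2. ALU→r1 ⇒ no(RD_PORT)  {1A/0Mu/0Ld/1B | 0r 3w}
  3. MUL→r8 ⇒ no(FU)  {1A/0Mu/0Ld/1B | 0r 3w}
  4. MEM→r9 ⇒ no(FU)  {1A/0Mu/0Ld/1B | 0r 3w}
  5. MUL→r7 ⇒ no(FU)  {1A/0Mu/0Ld/1B | 0r 3w}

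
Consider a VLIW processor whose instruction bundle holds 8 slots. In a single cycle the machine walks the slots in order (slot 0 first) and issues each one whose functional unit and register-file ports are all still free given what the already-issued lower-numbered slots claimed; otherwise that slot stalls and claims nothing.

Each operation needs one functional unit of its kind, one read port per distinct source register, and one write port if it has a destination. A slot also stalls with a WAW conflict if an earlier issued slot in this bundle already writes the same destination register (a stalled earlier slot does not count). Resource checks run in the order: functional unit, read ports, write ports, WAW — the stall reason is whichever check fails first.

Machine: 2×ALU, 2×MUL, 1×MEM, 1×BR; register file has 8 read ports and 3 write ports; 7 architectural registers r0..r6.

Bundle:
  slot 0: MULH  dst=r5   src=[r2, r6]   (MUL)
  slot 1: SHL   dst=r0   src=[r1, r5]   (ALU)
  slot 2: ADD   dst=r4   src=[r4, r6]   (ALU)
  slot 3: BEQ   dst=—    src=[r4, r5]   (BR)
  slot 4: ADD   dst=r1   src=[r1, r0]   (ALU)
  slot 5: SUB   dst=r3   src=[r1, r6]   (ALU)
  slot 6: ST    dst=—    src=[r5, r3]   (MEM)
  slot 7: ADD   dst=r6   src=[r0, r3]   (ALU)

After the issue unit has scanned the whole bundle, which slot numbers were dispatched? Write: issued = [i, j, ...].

#0 MUL src=r2,r6 dispatched  <A:2 Mu:1 Ld:1 B:1 rd:6 wr:2>
#1 ALU src=r1,r5 dispatched  <A:1 Mu:1 Ld:1 B:1 rd:4 wr:1>
#2 ALU src=r4,r6 dispatched  <A:0 Mu:1 Ld:1 B:1 rd:2 wr:0>
#3 BR src=r4,r5 dispatched  <A:0 Mu:1 Ld:1 B:0 rd:0 wr:0>
#4 ALU src=r1,r0 held:FU  <A:0 Mu:1 Ld:1 B:0 rd:0 wr:0>
#5 ALU src=r1,r6 held:FU  <A:0 Mu:1 Ld:1 B:0 rd:0 wr:0>
#6 MEM src=r5,r3 held:RD_PORT  <A:0 Mu:1 Ld:1 B:0 rd:0 wr:0>
#7 ALU src=r0,r3 held:FU  <A:0 Mu:1 Ld:1 B:0 rd:0 wr:0>

issued = [0, 1, 2, 3]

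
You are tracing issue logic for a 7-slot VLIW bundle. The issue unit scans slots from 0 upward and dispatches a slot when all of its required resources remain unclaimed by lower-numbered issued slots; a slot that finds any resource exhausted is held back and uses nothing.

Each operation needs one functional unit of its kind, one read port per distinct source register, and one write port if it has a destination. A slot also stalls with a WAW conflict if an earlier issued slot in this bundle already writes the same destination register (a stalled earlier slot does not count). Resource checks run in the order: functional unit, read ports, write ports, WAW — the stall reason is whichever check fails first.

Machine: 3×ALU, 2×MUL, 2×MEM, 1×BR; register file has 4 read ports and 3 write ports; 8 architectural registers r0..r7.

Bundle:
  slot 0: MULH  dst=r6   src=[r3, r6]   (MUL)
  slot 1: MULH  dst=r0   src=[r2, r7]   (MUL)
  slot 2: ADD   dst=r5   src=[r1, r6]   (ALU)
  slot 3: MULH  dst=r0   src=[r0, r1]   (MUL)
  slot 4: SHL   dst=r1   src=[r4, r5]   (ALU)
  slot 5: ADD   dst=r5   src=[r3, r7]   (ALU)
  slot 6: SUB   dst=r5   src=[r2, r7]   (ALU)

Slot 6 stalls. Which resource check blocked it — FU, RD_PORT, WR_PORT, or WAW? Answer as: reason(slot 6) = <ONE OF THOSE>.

slot 0 (MUL): ISSUE — free A3,Mu1,Ld2,B1 rp2 wp2
slot 1 (MUL): ISSUE — free A3,Mu0,Ld2,B1 rp0 wp1
slot 2 (ALU): stall RD_PORT — free A3,Mu0,Ld2,B1 rp0 wp1
slot 3 (MUL): stall FU — free A3,Mu0,Ld2,B1 rp0 wp1
slot 4 (ALU): stall RD_PORT — free A3,Mu0,Ld2,B1 rp0 wp1
slot 5 (ALU): stall RD_PORT — free A3,Mu0,Ld2,B1 rp0 wp1
slot 6 (ALU): stall RD_PORT — free A3,Mu0,Ld2,B1 rp0 wp1

reason(slot 6) = RD_PORT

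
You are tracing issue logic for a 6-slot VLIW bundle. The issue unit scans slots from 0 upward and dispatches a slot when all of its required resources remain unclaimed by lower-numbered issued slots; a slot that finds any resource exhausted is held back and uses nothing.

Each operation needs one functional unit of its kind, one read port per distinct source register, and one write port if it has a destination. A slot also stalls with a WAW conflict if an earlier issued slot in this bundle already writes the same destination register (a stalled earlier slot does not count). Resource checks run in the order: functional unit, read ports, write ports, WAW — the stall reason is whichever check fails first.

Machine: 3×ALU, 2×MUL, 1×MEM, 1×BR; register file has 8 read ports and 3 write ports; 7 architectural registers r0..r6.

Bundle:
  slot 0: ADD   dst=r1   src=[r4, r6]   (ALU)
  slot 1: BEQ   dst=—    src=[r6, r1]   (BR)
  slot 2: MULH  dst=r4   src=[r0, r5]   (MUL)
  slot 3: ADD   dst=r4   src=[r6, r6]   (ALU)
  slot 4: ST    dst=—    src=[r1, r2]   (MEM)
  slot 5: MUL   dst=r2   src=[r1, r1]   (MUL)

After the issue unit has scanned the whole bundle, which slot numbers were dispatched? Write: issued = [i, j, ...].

slot 0 (ALU): ISSUE — free A2,Mu2,Ld1,B1 rp6 wp2
slot 1 (BR): ISSUE — free A2,Mu2,Ld1,B0 rp4 wp2
slot 2 (MUL): ISSUE — free A2,Mu1,Ld1,B0 rp2 wp1
slot 3 (ALU): stall WAW — free A2,Mu1,Ld1,B0 rp2 wp1
slot 4 (MEM): ISSUE — free A2,Mu1,Ld0,B0 rp0 wp1
slot 5 (MUL): stall RD_PORT — free A2,Mu1,Ld0,B0 rp0 wp1

issued = [0, 1, 2, 4]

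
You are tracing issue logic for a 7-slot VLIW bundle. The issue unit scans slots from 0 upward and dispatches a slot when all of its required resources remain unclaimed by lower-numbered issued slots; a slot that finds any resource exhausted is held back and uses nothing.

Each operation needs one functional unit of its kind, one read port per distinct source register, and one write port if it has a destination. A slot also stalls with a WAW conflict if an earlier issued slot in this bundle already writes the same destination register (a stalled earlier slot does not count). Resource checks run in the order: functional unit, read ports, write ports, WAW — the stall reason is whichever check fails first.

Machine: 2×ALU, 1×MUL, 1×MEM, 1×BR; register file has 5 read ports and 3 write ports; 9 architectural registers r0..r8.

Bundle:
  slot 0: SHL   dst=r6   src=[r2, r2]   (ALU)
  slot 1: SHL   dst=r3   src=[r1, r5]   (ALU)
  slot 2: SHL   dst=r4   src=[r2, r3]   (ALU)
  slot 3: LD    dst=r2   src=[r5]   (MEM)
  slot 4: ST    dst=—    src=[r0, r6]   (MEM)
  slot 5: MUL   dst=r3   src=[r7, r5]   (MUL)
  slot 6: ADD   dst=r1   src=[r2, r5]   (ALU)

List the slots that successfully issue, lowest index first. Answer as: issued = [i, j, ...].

issued = [0, 1, 3]

#0 ALU src=r2,r2 dispatched  <A:1 Mu:1 Ld:1 B:1 rd:4 wr:2>
#1 ALU src=r1,r5 dispatched  <A:0 Mu:1 Ld:1 B:1 rd:2 wr:1>
#2 ALU src=r2,r3 held:FU  <A:0 Mu:1 Ld:1 B:1 rd:2 wr:1>
#3 MEM src=r5 dispatched  <A:0 Mu:1 Ld:0 B:1 rd:1 wr:0>
#4 MEM src=r0,r6 held:FU  <A:0 Mu:1 Ld:0 B:1 rd:1 wr:0>
#5 MUL src=r7,r5 held:RD_PORT  <A:0 Mu:1 Ld:0 B:1 rd:1 wr:0>
#6 ALU src=r2,r5 held:FU  <A:0 Mu:1 Ld:0 B:1 rd:1 wr:0>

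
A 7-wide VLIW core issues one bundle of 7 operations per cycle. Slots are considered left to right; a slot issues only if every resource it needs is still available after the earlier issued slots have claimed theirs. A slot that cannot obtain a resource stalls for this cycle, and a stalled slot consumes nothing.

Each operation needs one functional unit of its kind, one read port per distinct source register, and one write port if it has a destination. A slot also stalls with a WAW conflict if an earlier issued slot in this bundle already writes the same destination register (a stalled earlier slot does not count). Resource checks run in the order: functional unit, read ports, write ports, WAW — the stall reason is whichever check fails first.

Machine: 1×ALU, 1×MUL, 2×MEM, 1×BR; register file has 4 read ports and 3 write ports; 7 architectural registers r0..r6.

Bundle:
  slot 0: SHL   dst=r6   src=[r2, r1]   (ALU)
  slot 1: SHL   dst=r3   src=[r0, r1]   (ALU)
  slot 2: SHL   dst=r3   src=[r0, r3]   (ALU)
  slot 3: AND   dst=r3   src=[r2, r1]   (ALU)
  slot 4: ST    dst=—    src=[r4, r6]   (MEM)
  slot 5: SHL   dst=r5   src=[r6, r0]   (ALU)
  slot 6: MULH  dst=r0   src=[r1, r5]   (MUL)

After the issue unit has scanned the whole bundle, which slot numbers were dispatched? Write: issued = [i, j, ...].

issued = [0, 4]

(0) want 1×ALU +2rd +1wr — yes → AL0|MU1|ME2|BR1|rd2|wr2
(1) want 1×ALU +2rd +1wr — FU → AL0|MU1|ME2|BR1|rd2|wr2
(2) want 1×ALU +2rd +1wr — FU → AL0|MU1|ME2|BR1|rd2|wr2
(3) want 1×ALU +2rd +1wr — FU → AL0|MU1|ME2|BR1|rd2|wr2
(4) want 1×MEM +2rd +0wr — yes → AL0|MU1|ME1|BR1|rd0|wr2
(5) want 1×ALU +2rd +1wr — FU → AL0|MU1|ME1|BR1|rd0|wr2
(6) want 1×MUL +2rd +1wr — RD_PORT → AL0|MU1|ME1|BR1|rd0|wr2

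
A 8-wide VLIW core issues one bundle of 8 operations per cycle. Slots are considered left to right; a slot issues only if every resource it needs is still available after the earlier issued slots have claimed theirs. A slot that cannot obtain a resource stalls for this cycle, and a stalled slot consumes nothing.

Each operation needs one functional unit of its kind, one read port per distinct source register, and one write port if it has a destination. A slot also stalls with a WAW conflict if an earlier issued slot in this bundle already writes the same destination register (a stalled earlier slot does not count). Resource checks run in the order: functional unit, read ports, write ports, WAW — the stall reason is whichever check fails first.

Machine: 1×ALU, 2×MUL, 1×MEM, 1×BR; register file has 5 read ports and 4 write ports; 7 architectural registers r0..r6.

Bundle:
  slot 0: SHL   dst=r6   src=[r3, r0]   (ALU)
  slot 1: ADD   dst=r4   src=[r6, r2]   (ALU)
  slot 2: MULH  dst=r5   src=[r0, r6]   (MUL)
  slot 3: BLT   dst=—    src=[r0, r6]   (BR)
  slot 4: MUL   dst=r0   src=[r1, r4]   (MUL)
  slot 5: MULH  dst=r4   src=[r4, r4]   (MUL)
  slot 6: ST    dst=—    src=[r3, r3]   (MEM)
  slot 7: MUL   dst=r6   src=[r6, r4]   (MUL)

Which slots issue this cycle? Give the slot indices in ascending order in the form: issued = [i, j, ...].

issued = [0, 2, 5]

[0] ALU needs rd=2 wr=1: ok; after: ALU=0 MUL=2 MEM=1 BR=1, R=3, W=3
[1] ALU needs rd=2 wr=1: FU; after: ALU=0 MUL=2 MEM=1 BR=1, R=3, W=3
[2] MUL needs rd=2 wr=1: ok; after: ALU=0 MUL=1 MEM=1 BR=1, R=1, W=2
[3] BR needs rd=2 wr=0: RD_PORT; after: ALU=0 MUL=1 MEM=1 BR=1, R=1, W=2
[4] MUL needs rd=2 wr=1: RD_PORT; after: ALU=0 MUL=1 MEM=1 BR=1, R=1, W=2
[5] MUL needs rd=1 wr=1: ok; after: ALU=0 MUL=0 MEM=1 BR=1, R=0, W=1
[6] MEM needs rd=1 wr=0: RD_PORT; after: ALU=0 MUL=0 MEM=1 BR=1, R=0, W=1
[7] MUL needs rd=2 wr=1: FU; after: ALU=0 MUL=0 MEM=1 BR=1, R=0, W=1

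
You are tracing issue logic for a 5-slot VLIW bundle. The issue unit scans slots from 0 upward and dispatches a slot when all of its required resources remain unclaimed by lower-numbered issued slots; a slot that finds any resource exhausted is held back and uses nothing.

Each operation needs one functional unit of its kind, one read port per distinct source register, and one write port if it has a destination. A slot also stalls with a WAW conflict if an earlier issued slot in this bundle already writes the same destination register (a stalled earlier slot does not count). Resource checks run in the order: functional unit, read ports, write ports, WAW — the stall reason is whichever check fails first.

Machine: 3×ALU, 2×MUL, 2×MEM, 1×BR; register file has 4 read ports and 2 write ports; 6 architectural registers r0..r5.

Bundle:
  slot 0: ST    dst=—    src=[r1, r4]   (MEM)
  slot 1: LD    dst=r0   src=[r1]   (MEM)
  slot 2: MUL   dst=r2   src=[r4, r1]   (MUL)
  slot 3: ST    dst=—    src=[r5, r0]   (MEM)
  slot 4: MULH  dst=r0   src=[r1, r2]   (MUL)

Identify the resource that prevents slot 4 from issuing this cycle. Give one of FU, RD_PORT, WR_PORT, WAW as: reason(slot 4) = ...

reason(slot 4) = RD_PORT

#0 MEM src=r1,r4 dispatched  <A:3 Mu:2 Ld:1 B:1 rd:2 wr:2>
#1 MEM src=r1 dispatched  <A:3 Mu:2 Ld:0 B:1 rd:1 wr:1>
#2 MUL src=r4,r1 held:RD_PORT  <A:3 Mu:2 Ld:0 B:1 rd:1 wr:1>
#3 MEM src=r5,r0 held:FU  <A:3 Mu:2 Ld:0 B:1 rd:1 wr:1>
#4 MUL src=r1,r2 held:RD_PORT  <A:3 Mu:2 Ld:0 B:1 rd:1 wr:1>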